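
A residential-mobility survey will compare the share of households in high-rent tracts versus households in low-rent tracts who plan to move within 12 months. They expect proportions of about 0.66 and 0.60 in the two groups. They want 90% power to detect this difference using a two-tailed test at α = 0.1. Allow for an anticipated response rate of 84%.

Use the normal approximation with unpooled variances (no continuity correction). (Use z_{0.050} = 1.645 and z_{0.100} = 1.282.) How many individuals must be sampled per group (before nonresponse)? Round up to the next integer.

n = (z_{α/2} + z_β)² · [p₁(1−p₁) + p₂(1−p₂)] / (p₁ − p₂)²
  = (1.645 + 1.282)² · (0.66·0.34 + 0.60·0.40) / (0.06)²
  = (2.927)² · (0.2244 + 0.2400) / 0.0036
  = 8.5673 · 0.4644 / 0.0036
  = 1105.19
Adjust for 84% response: 1105.19 / 0.84 = 1315.70.
Round up → n = 1316 per group.

n = 1316 per group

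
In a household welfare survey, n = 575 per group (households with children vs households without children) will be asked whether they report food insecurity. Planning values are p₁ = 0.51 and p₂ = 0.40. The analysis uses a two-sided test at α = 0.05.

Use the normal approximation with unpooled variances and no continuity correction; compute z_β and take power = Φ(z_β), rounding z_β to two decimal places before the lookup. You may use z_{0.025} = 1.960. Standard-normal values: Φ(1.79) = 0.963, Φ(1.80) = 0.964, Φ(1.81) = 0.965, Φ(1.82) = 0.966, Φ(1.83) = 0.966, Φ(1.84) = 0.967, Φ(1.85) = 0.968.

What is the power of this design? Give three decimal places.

z_β = |p₁−p₂|·√(n/[p₁q₁+p₂q₂]) − z_{α/2}
    = 0.11 · √(575/0.4899) − 1.960
    = 0.11 · 34.2594 − 1.960
    = 3.7685 − 1.960 = 1.8085 → 1.81
Power = Φ(1.81) = 0.965.

Power ≈ 0.965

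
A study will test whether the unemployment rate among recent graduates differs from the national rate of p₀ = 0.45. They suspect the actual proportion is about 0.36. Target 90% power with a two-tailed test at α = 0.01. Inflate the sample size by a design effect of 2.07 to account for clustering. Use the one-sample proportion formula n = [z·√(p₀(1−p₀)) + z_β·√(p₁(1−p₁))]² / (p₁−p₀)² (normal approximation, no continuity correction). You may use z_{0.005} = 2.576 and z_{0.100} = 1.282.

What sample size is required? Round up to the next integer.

n = 920

n = [z_{α/2}·√(p₀q₀) + z_β·√(p₁q₁)]² / (p₁ − p₀)²
  = [2.576·√(0.45·0.55) + 1.282·√(0.36·0.64)]² / (-0.09)²
  = [2.576·0.4975 + 1.282·0.4800]² / 0.0081
  = [1.8969]² / 0.0081
  = 444.23
Design effect: 2.07 × 444.23 = 919.55.
Round up → n = 920.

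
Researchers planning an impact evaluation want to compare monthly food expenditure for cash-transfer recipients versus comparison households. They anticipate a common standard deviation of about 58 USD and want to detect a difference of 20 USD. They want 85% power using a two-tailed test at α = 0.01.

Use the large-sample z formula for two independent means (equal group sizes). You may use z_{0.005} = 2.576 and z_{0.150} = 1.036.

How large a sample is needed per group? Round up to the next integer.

n = (z_{α/2} + z_β)² · (σ₁² + σ₂²) / δ²
  = (2.576 + 1.036)² · (2·58² = 6728) / 20²
  = 13.0465 · 6728 / 400
  = 219.44
Round up → n = 220 per group.

n = 220 per group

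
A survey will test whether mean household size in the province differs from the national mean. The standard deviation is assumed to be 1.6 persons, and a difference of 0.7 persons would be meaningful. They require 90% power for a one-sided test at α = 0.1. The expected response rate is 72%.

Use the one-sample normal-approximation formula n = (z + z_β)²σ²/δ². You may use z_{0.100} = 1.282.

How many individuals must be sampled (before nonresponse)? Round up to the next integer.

n = 48

n = (z_α + z_β)² · σ² / δ²
  = (1.282 + 1.282)² · 1.6² / 0.7²
  = 6.5741 · 2.56 / 0.49
  = 34.35
Adjust for 72% response: 34.35 / 0.72 = 47.70.
Round up → n = 48.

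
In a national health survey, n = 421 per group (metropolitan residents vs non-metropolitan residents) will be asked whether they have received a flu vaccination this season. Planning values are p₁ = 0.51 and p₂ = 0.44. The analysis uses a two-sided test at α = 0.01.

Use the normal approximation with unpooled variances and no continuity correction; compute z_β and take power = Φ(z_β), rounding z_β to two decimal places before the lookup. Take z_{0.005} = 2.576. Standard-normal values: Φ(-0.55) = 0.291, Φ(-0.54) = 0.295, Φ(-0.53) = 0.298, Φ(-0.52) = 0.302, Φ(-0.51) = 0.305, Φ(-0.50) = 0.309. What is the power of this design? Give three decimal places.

z_β = |p₁−p₂|·√(n/[p₁q₁+p₂q₂]) − z_{α/2}
    = 0.07 · √(421/0.4963) − 2.576
    = 0.07 · 29.1252 − 2.576
    = 2.0388 − 2.576 = -0.5372 → -0.54
Power = Φ(-0.54) = 0.295.

Power ≈ 0.295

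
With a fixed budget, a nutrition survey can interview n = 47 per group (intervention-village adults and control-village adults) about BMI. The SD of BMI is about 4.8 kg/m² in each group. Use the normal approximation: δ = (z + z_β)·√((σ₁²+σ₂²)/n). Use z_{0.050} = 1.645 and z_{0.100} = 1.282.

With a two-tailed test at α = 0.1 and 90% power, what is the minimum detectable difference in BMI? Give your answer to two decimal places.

Minimum detectable difference ≈ 2.90 kg/m²

δ = (z_{α/2} + z_β) · √((σ₁²+σ₂²)/n)
  = (1.645 + 1.282) · √(46.08/47)
  = 2.927 · √0.98043
  = 2.927 · 0.9902
  = 2.8982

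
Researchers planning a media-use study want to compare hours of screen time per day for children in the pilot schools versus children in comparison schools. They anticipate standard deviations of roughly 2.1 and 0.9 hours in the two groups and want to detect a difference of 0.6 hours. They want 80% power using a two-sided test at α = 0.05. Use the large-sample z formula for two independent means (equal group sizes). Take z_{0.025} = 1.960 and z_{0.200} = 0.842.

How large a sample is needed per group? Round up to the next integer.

n = 114 per group

n = (z_{α/2} + z_β)² · (σ₁² + σ₂²) / δ²
  = (1.960 + 0.842)² · (2.1² + 0.9² = 5.22) / 0.6²
  = 7.8512 · 5.22 / 0.36
  = 113.84
Round up → n = 114 per group.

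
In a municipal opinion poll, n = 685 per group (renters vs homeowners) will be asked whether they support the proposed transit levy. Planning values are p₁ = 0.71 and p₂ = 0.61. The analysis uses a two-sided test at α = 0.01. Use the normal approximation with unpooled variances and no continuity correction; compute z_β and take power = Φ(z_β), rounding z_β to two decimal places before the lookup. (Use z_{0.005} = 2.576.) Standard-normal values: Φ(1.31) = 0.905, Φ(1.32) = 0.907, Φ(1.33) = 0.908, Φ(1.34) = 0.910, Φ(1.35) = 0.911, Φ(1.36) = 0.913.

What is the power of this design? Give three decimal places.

Power ≈ 0.911

z_β = |p₁−p₂|·√(n/[p₁q₁+p₂q₂]) − z_{α/2}
    = 0.10 · √(685/0.4438) − 2.576
    = 0.10 · 39.2873 − 2.576
    = 3.9287 − 2.576 = 1.3527 → 1.35
Power = Φ(1.35) = 0.911.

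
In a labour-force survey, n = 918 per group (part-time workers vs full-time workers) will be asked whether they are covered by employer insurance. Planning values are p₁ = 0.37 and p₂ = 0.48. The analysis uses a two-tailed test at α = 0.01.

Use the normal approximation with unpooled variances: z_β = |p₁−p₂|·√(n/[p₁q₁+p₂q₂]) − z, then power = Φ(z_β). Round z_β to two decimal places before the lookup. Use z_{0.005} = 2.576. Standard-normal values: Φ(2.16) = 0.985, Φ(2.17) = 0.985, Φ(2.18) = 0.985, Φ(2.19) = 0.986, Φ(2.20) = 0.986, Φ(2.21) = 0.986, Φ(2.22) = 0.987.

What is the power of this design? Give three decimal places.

Power ≈ 0.987

z_β = |p₁−p₂|·√(n/[p₁q₁+p₂q₂]) − z_{α/2}
    = 0.11 · √(918/0.4827) − 2.576
    = 0.11 · 43.6097 − 2.576
    = 4.7971 − 2.576 = 2.2211 → 2.22
Power = Φ(2.22) = 0.987.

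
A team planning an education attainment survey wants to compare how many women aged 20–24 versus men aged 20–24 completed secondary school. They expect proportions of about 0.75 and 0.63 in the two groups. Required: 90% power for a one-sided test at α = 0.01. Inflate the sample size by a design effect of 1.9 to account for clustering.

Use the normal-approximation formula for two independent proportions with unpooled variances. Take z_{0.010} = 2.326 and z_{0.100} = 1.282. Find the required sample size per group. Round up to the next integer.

n = 723 per group

n = (z_α + z_β)² · [p₁(1−p₁) + p₂(1−p₂)] / (p₁ − p₂)²
  = (2.326 + 1.282)² · (0.75·0.25 + 0.63·0.37) / (0.12)²
  = (3.608)² · (0.1875 + 0.2331) / 0.0144
  = 13.0177 · 0.4206 / 0.0144
  = 380.22
Design effect: 1.9 × 380.22 = 722.43.
Round up → n = 723 per group.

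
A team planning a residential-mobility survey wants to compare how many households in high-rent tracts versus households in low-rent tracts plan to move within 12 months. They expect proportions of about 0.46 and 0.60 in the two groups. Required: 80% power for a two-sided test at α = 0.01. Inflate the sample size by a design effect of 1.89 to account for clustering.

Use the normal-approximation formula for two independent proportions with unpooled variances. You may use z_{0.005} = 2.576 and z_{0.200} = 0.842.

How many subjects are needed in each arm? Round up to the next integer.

n = (z_{α/2} + z_β)² · [p₁(1−p₁) + p₂(1−p₂)] / (p₁ − p₂)²
  = (2.576 + 0.842)² · (0.46·0.54 + 0.60·0.40) / (-0.14)²
  = (3.418)² · (0.2484 + 0.2400) / 0.0196
  = 11.6827 · 0.4884 / 0.0196
  = 291.11
Design effect: 1.89 × 291.11 = 550.21.
Round up → n = 551 per group.

n = 551 per group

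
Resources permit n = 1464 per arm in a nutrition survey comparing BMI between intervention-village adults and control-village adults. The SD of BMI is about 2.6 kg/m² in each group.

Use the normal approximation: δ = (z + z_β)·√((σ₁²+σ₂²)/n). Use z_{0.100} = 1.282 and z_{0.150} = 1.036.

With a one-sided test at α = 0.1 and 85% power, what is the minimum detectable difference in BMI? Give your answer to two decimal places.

δ = (z_α + z_β) · √((σ₁²+σ₂²)/n)
  = (1.282 + 1.036) · √(13.52/1464)
  = 2.318 · √0.00923
  = 2.318 · 0.0961
  = 0.2228

Minimum detectable difference ≈ 0.22 kg/m²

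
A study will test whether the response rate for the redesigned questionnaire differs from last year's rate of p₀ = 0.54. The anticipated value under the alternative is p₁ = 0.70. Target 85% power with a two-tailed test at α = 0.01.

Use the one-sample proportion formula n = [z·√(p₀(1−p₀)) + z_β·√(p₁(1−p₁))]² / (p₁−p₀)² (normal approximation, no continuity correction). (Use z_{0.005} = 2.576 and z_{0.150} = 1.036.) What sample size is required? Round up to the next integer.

n = [z_{α/2}·√(p₀q₀) + z_β·√(p₁q₁)]² / (p₁ − p₀)²
  = [2.576·√(0.54·0.46) + 1.036·√(0.70·0.30)]² / (0.16)²
  = [2.576·0.4984 + 1.036·0.4583]² / 0.0256
  = [1.7586]² / 0.0256
  = 120.81
Round up → n = 121.

n = 121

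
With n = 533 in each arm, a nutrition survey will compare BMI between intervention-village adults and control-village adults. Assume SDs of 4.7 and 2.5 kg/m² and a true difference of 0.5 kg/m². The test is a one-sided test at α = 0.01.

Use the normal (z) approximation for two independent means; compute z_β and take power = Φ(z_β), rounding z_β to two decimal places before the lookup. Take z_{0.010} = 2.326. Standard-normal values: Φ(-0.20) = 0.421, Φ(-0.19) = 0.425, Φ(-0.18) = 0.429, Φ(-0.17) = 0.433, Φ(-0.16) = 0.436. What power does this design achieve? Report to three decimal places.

z_β = δ·√(n/(σ₁²+σ₂²)) − z_α
    = 0.5 · √(533/28.34) − 2.326
    = 0.5 · 4.33674 − 2.326
    = 2.1684 − 2.326 = -0.1576 → -0.16
Power = Φ(-0.16) = 0.436.

Power ≈ 0.436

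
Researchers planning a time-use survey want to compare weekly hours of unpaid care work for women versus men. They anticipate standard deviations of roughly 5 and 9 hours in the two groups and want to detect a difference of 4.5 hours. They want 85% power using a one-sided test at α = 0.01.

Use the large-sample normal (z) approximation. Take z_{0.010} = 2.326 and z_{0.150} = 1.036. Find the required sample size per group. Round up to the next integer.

n = 60 per group

n = (z_α + z_β)² · (σ₁² + σ₂²) / δ²
  = (2.326 + 1.036)² · (5² + 9² = 106) / 4.5²
  = 11.3030 · 106 / 20.25
  = 59.17
Round up → n = 60 per group.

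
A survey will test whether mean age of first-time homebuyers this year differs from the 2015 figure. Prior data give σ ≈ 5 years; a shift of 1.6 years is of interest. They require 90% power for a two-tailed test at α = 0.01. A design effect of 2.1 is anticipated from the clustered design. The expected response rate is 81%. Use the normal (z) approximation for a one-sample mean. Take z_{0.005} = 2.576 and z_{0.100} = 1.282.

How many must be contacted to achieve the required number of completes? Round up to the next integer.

n = (z_{α/2} + z_β)² · σ² / δ²
  = (2.576 + 1.282)² · 5² / 1.6²
  = 14.8842 · 25 / 2.56
  = 145.35
Design effect: 2.1 × 145.35 = 305.24.
Adjust for 81% response: 305.24 / 0.81 = 376.84.
Round up → n = 377.

n = 377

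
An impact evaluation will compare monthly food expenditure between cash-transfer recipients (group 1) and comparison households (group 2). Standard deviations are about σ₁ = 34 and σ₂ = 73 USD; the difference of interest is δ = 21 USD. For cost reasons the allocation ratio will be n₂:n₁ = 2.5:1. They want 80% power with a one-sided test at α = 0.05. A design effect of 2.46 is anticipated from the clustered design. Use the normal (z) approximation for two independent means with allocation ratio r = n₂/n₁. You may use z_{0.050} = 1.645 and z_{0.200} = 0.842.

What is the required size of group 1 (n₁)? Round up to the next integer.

n₁ = (z_α + z_β)² · (σ₁² + σ₂²/r) / δ²
   = (1.645 + 0.842)² · (34² + 73²/2.5) / 21²
   = 6.1852 · (1156 + 2131.6) / 441
   = 6.1852 · 3287.6 / 441
   = 46.11
Design effect: 2.46 × 46.11 = 113.43.
Round up → n₁ = 114; n₂ = r·n₁ = 2.5 × 114 = 285.

n₁ = 114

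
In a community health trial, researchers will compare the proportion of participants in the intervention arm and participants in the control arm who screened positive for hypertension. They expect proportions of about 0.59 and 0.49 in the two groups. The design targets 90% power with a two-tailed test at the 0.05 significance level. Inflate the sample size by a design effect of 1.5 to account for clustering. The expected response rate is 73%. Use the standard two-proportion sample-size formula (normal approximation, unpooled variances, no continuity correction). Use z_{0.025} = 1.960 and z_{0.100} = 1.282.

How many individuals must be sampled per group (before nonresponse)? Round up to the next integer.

n = 1063 per group

n = (z_{α/2} + z_β)² · [p₁(1−p₁) + p₂(1−p₂)] / (p₁ − p₂)²
  = (1.960 + 1.282)² · (0.59·0.41 + 0.49·0.51) / (0.10)²
  = (3.242)² · (0.2419 + 0.2499) / 0.0100
  = 10.5106 · 0.4918 / 0.0100
  = 516.91
Design effect: 1.5 × 516.91 = 775.36.
Adjust for 73% response: 775.36 / 0.73 = 1062.14.
Round up → n = 1063 per group.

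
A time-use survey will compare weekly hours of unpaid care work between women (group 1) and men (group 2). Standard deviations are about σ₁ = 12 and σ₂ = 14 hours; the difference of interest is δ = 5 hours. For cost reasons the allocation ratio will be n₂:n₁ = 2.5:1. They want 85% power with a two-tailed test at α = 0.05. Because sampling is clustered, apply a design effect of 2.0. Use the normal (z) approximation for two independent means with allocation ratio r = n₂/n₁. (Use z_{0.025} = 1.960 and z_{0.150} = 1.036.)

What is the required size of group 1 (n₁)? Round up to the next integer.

n₁ = (z_{α/2} + z_β)² · (σ₁² + σ₂²/r) / δ²
   = (1.960 + 1.036)² · (12² + 14²/2.5) / 5²
   = 8.9760 · (144 + 78.4) / 25
   = 8.9760 · 222.4 / 25
   = 79.85
Design effect: 2.0 × 79.85 = 159.70.
Round up → n₁ = 160; n₂ = r·n₁ = 2.5 × 160 = 400.

n₁ = 160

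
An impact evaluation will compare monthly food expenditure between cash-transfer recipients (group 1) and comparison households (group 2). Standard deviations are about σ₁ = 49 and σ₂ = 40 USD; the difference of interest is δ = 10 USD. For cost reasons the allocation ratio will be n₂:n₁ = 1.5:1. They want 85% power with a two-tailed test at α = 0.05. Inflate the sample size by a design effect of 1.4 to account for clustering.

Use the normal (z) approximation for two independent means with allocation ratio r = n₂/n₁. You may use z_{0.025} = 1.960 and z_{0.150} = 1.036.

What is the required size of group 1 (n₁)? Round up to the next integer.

n₁ = 436

n₁ = (z_{α/2} + z_β)² · (σ₁² + σ₂²/r) / δ²
   = (1.960 + 1.036)² · (49² + 40²/1.5) / 10²
   = 8.9760 · (2401 + 1066.7) / 100
   = 8.9760 · 3467.7 / 100
   = 311.26
Design effect: 1.4 × 311.26 = 435.76.
Round up → n₁ = 436; n₂ = r·n₁ = 1.5 × 436 = 654.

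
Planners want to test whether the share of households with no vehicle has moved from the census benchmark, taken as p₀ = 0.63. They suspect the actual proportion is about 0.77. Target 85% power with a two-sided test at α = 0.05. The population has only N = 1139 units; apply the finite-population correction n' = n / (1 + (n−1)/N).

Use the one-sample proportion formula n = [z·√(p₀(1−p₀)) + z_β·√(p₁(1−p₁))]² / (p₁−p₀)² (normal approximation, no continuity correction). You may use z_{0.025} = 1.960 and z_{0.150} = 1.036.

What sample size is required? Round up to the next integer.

n = [z_{α/2}·√(p₀q₀) + z_β·√(p₁q₁)]² / (p₁ − p₀)²
  = [1.960·√(0.63·0.37) + 1.036·√(0.77·0.23)]² / (0.14)²
  = [1.960·0.4828 + 1.036·0.4208]² / 0.0196
  = [1.3823]² / 0.0196
  = 97.48
Finite-population correction (N = 1139): 97.48 / (1 + (97.48 − 1)/1139) = 89.87.
Round up → n = 90.

n = 90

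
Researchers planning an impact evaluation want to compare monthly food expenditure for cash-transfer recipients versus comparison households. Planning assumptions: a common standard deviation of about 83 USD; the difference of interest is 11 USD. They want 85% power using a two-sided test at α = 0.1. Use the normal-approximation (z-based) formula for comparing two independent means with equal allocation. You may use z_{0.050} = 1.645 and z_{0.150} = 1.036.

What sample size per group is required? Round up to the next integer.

n = (z_{α/2} + z_β)² · (σ₁² + σ₂²) / δ²
  = (1.645 + 1.036)² · (2·83² = 13778) / 11²
  = 7.1878 · 13778 / 121
  = 818.45
Round up → n = 819 per group.

n = 819 per group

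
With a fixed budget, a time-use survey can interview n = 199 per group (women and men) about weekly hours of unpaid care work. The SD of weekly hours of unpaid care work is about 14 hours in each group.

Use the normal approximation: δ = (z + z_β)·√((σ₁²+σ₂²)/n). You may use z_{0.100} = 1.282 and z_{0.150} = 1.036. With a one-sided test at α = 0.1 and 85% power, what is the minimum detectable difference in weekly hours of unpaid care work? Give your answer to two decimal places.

Minimum detectable difference ≈ 3.25 hours

δ = (z_α + z_β) · √((σ₁²+σ₂²)/n)
  = (1.282 + 1.036) · √(392/199)
  = 2.318 · √1.9698
  = 2.318 · 1.4035
  = 3.2533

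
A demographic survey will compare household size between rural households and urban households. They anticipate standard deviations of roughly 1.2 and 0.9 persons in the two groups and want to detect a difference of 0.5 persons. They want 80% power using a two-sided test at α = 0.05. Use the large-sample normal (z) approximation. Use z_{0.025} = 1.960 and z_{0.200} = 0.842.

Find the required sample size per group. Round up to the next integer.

n = 71 per group

n = (z_{α/2} + z_β)² · (σ₁² + σ₂²) / δ²
  = (1.960 + 0.842)² · (1.2² + 0.9² = 2.25) / 0.5²
  = 7.8512 · 2.25 / 0.25
  = 70.66
Round up → n = 71 per group.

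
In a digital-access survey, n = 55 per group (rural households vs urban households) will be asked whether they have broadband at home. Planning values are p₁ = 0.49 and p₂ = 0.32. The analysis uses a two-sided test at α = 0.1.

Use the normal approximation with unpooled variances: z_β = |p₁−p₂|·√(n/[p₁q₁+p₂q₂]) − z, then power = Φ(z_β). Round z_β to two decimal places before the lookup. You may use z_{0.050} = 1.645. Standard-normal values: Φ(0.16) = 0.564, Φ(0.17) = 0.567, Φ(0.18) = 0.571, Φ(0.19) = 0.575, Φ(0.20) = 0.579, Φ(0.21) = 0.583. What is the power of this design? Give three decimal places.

z_β = |p₁−p₂|·√(n/[p₁q₁+p₂q₂]) − z_{α/2}
    = 0.17 · √(55/0.4675) − 1.645
    = 0.17 · 10.8465 − 1.645
    = 1.8439 − 1.645 = 0.1989 → 0.20
Power = Φ(0.20) = 0.579.

Power ≈ 0.579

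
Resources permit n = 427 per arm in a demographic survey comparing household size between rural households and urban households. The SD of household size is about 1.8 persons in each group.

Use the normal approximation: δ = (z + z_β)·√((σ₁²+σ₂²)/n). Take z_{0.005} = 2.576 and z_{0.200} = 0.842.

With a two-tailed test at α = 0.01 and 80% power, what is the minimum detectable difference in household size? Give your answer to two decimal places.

δ = (z_{α/2} + z_β) · √((σ₁²+σ₂²)/n)
  = (2.576 + 0.842) · √(6.48/427)
  = 3.418 · √0.01518
  = 3.418 · 0.1232
  = 0.4211

Minimum detectable difference ≈ 0.42 persons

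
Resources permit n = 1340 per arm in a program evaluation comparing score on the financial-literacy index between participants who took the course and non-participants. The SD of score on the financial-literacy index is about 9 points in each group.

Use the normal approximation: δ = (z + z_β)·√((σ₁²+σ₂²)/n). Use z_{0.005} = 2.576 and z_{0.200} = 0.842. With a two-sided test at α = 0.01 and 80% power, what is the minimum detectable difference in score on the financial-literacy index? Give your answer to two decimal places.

Minimum detectable difference ≈ 1.19 points

δ = (z_{α/2} + z_β) · √((σ₁²+σ₂²)/n)
  = (2.576 + 0.842) · √(162/1340)
  = 3.418 · √0.1209
  = 3.418 · 0.3477
  = 1.1884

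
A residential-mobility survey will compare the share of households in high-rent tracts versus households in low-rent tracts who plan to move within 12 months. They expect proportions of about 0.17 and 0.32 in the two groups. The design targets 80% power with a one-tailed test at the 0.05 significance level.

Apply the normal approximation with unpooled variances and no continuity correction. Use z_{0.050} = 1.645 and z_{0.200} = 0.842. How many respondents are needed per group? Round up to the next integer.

n = 99 per group

n = (z_α + z_β)² · [p₁(1−p₁) + p₂(1−p₂)] / (p₁ − p₂)²
  = (1.645 + 0.842)² · (0.17·0.83 + 0.32·0.68) / (-0.15)²
  = (2.487)² · (0.1411 + 0.2176) / 0.0225
  = 6.1852 · 0.3587 / 0.0225
  = 98.61
Round up → n = 99 per group.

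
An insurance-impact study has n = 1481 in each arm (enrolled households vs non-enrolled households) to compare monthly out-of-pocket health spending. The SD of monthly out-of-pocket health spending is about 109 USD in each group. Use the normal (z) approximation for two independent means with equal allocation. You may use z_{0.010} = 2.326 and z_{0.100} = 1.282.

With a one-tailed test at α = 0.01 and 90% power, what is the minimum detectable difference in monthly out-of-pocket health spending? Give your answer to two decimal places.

δ = (z_α + z_β) · √((σ₁²+σ₂²)/n)
  = (2.326 + 1.282) · √(23762/1481)
  = 3.608 · √16.0446
  = 3.608 · 4.0056
  = 14.4521

Minimum detectable difference ≈ 14.45 USD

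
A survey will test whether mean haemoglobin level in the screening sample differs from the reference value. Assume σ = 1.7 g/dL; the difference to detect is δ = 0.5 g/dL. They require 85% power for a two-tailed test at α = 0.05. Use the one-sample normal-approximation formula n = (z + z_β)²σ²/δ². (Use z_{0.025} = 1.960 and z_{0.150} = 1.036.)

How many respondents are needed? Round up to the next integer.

n = 104

n = (z_{α/2} + z_β)² · σ² / δ²
  = (1.960 + 1.036)² · 1.7² / 0.5²
  = 8.9760 · 2.89 / 0.25
  = 103.76
Round up → n = 104.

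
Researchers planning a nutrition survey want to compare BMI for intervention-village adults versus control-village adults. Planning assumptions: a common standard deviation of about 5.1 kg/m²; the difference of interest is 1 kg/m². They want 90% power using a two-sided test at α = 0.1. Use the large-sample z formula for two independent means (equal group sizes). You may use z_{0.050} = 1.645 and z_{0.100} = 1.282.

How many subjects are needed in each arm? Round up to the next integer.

n = (z_{α/2} + z_β)² · (σ₁² + σ₂²) / δ²
  = (1.645 + 1.282)² · (2·5.1² = 52.02) / 1²
  = 8.5673 · 52.02 / 1
  = 445.67
Round up → n = 446 per group.

n = 446 per group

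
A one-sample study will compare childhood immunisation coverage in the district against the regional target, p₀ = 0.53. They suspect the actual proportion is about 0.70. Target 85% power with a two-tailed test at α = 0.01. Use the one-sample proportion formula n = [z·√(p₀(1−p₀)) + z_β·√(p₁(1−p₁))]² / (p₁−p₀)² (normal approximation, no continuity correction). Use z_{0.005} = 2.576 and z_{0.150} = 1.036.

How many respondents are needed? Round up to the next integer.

n = [z_{α/2}·√(p₀q₀) + z_β·√(p₁q₁)]² / (p₁ − p₀)²
  = [2.576·√(0.53·0.47) + 1.036·√(0.70·0.30)]² / (0.17)²
  = [2.576·0.4991 + 1.036·0.4583]² / 0.0289
  = [1.7604]² / 0.0289
  = 107.24
Round up → n = 108.

n = 108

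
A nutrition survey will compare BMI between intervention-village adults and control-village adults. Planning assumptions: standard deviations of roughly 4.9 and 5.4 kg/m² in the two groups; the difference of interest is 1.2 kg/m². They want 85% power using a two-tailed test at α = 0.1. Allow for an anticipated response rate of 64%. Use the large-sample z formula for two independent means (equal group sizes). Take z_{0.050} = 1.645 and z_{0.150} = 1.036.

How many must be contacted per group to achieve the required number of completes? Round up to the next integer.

n = 415 per group

n = (z_{α/2} + z_β)² · (σ₁² + σ₂²) / δ²
  = (1.645 + 1.036)² · (4.9² + 5.4² = 53.17) / 1.2²
  = 7.1878 · 53.17 / 1.44
  = 265.40
Adjust for 64% response: 265.40 / 0.64 = 414.68.
Round up → n = 415 per group.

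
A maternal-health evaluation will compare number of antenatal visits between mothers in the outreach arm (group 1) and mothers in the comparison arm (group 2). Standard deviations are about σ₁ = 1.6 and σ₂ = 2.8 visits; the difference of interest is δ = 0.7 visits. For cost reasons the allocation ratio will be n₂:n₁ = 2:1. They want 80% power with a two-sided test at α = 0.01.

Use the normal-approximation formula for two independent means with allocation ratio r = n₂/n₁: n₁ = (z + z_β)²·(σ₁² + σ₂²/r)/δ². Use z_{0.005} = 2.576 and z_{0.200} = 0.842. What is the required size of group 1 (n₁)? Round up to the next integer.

n₁ = 155

n₁ = (z_{α/2} + z_β)² · (σ₁² + σ₂²/r) / δ²
   = (2.576 + 0.842)² · (1.6² + 2.8²/2) / 0.7²
   = 11.6827 · (2.56 + 3.92) / 0.49
   = 11.6827 · 6.48 / 0.49
   = 154.50
Round up → n₁ = 155; n₂ = r·n₁ = 2 × 155 = 310.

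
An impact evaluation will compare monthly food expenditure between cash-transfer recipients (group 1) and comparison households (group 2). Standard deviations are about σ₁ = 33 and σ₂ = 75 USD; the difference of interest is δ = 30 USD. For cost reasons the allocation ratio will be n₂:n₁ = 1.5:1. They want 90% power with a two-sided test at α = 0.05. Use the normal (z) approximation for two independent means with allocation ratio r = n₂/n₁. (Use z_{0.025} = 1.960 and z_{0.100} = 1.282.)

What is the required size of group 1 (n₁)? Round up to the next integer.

n₁ = 57

n₁ = (z_{α/2} + z_β)² · (σ₁² + σ₂²/r) / δ²
   = (1.960 + 1.282)² · (33² + 75²/1.5) / 30²
   = 10.5106 · (1089 + 3750) / 900
   = 10.5106 · 4839 / 900
   = 56.51
Round up → n₁ = 57; n₂ = r·n₁ = 1.5 × 57 = 86.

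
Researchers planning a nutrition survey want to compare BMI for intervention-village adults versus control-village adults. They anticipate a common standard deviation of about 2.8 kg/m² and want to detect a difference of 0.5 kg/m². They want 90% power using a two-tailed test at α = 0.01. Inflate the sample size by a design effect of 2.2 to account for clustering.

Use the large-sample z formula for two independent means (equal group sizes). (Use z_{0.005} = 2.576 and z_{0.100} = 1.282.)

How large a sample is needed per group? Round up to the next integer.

n = (z_{α/2} + z_β)² · (σ₁² + σ₂²) / δ²
  = (2.576 + 1.282)² · (2·2.8² = 15.68) / 0.5²
  = 14.8842 · 15.68 / 0.25
  = 933.53
Design effect: 2.2 × 933.53 = 2053.78.
Round up → n = 2054 per group.

n = 2054 per group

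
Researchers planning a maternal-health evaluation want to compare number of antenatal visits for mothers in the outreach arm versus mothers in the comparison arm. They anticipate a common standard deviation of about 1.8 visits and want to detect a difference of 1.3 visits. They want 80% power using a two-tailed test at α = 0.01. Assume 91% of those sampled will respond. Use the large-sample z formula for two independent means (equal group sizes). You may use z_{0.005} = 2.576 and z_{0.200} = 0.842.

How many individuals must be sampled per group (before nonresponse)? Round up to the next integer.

n = (z_{α/2} + z_β)² · (σ₁² + σ₂²) / δ²
  = (2.576 + 0.842)² · (2·1.8² = 6.48) / 1.3²
  = 11.6827 · 6.48 / 1.69
  = 44.80
Adjust for 91% response: 44.80 / 0.91 = 49.23.
Round up → n = 50 per group.

n = 50 per group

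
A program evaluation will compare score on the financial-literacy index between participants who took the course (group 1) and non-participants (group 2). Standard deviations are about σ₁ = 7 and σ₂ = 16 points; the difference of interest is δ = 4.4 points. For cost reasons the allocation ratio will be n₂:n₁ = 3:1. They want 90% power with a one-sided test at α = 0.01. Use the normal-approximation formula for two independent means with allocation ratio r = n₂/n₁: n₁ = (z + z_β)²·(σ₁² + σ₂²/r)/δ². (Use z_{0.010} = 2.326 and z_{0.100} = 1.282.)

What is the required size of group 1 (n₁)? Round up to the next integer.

n₁ = (z_α + z_β)² · (σ₁² + σ₂²/r) / δ²
   = (2.326 + 1.282)² · (7² + 16²/3) / 4.4²
   = 13.0177 · (49 + 85.3333) / 19.36
   = 13.0177 · 134.3333 / 19.36
   = 90.33
Round up → n₁ = 91; n₂ = r·n₁ = 3 × 91 = 273.

n₁ = 91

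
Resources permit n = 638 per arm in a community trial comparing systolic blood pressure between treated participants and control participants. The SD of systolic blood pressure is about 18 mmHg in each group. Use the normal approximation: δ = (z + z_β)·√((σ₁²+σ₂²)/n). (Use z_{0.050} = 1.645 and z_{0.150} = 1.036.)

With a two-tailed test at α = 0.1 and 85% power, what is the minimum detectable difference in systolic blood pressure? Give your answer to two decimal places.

Minimum detectable difference ≈ 2.70 mmHg

δ = (z_{α/2} + z_β) · √((σ₁²+σ₂²)/n)
  = (1.645 + 1.036) · √(648/638)
  = 2.681 · √1.0157
  = 2.681 · 1.0078
  = 2.7019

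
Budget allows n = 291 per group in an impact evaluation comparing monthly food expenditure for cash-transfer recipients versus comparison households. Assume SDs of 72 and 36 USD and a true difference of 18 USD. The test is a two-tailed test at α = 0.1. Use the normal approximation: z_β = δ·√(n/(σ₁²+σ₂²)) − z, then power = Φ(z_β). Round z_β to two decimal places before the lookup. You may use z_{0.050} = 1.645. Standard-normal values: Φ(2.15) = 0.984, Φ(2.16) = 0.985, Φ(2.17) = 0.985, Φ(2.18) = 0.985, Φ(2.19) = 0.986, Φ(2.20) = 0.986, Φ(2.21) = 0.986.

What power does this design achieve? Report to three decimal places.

z_β = δ·√(n/(σ₁²+σ₂²)) − z_{α/2}
    = 18 · √(291/6480) − 1.645
    = 18 · 0.21191 − 1.645
    = 3.8144 − 1.645 = 2.1694 → 2.17
Power = Φ(2.17) = 0.985.

Power ≈ 0.985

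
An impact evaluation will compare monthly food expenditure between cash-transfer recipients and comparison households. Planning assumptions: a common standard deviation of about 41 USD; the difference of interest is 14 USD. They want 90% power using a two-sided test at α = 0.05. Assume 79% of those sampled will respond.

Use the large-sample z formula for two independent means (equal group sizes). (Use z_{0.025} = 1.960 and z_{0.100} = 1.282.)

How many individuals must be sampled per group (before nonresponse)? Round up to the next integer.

n = (z_{α/2} + z_β)² · (σ₁² + σ₂²) / δ²
  = (1.960 + 1.282)² · (2·41² = 3362) / 14²
  = 10.5106 · 3362 / 196
  = 180.29
Adjust for 79% response: 180.29 / 0.79 = 228.21.
Round up → n = 229 per group.

n = 229 per group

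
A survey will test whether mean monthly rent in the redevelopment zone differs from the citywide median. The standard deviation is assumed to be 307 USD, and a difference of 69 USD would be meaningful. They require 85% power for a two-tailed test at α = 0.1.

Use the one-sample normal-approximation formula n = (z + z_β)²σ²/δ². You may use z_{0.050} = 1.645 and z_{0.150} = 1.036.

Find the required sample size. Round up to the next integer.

n = (z_{α/2} + z_β)² · σ² / δ²
  = (1.645 + 1.036)² · 307² / 69²
  = 7.1878 · 94249 / 4761
  = 142.29
Round up → n = 143.

n = 143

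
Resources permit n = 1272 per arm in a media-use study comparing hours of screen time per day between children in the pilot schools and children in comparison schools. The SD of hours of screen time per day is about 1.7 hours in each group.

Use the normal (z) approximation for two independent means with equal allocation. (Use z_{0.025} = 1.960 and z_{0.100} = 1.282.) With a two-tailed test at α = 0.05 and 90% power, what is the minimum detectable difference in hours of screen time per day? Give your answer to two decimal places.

δ = (z_{α/2} + z_β) · √((σ₁²+σ₂²)/n)
  = (1.960 + 1.282) · √(5.78/1272)
  = 3.242 · √0.00454
  = 3.242 · 0.0674
  = 0.2185

Minimum detectable difference ≈ 0.22 hours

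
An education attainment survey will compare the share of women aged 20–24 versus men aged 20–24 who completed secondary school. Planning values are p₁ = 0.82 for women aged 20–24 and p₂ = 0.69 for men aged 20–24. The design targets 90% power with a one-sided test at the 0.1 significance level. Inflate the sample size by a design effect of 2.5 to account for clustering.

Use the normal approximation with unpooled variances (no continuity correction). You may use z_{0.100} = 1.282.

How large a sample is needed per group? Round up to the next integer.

n = (z_α + z_β)² · [p₁(1−p₁) + p₂(1−p₂)] / (p₁ − p₂)²
  = (1.282 + 1.282)² · (0.82·0.18 + 0.69·0.31) / (0.13)²
  = (2.564)² · (0.1476 + 0.2139) / 0.0169
  = 6.5741 · 0.3615 / 0.0169
  = 140.62
Design effect: 2.5 × 140.62 = 351.56.
Round up → n = 352 per group.

n = 352 per group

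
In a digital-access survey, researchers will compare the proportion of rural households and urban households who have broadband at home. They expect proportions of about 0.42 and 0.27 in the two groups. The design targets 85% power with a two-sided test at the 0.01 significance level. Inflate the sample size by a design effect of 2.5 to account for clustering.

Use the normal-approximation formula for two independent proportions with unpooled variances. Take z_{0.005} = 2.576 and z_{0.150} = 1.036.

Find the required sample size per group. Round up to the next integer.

n = (z_{α/2} + z_β)² · [p₁(1−p₁) + p₂(1−p₂)] / (p₁ − p₂)²
  = (2.576 + 1.036)² · (0.42·0.58 + 0.27·0.73) / (0.15)²
  = (3.612)² · (0.2436 + 0.1971) / 0.0225
  = 13.0465 · 0.4407 / 0.0225
  = 255.54
Design effect: 2.5 × 255.54 = 638.85.
Round up → n = 639 per group.

n = 639 per group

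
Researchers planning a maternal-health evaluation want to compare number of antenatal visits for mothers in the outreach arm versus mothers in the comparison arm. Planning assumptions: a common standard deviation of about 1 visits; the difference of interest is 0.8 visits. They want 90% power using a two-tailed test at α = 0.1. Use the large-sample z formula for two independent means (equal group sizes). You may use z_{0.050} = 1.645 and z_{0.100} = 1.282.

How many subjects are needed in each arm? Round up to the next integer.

n = 27 per group

n = (z_{α/2} + z_β)² · (σ₁² + σ₂²) / δ²
  = (1.645 + 1.282)² · (2·1² = 2) / 0.8²
  = 8.5673 · 2 / 0.64
  = 26.77
Round up → n = 27 per group.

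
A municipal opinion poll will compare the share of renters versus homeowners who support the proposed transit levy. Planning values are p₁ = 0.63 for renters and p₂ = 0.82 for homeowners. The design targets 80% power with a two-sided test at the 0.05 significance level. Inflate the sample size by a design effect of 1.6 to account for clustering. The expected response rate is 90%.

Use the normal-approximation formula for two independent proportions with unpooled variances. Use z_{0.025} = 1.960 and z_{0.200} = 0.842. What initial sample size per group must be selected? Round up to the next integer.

n = (z_{α/2} + z_β)² · [p₁(1−p₁) + p₂(1−p₂)] / (p₁ − p₂)²
  = (1.960 + 0.842)² · (0.63·0.37 + 0.82·0.18) / (-0.19)²
  = (2.802)² · (0.2331 + 0.1476) / 0.0361
  = 7.8512 · 0.3807 / 0.0361
  = 82.80
Design effect: 1.6 × 82.80 = 132.47.
Adjust for 90% response: 132.47 / 0.90 = 147.19.
Round up → n = 148 per group.

n = 148 per group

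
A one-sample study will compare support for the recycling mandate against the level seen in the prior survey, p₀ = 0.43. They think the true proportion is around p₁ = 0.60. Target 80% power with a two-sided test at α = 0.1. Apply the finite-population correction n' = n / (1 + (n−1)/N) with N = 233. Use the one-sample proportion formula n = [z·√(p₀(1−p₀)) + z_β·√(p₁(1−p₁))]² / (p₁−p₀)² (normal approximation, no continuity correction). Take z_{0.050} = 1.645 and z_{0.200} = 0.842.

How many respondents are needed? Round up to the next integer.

n = [z_{α/2}·√(p₀q₀) + z_β·√(p₁q₁)]² / (p₁ − p₀)²
  = [1.645·√(0.43·0.57) + 0.842·√(0.60·0.40)]² / (0.17)²
  = [1.645·0.4951 + 0.842·0.4899]² / 0.0289
  = [1.2269]² / 0.0289
  = 52.09
Finite-population correction (N = 233): 52.09 / (1 + (52.09 − 1)/233) = 42.72.
Round up → n = 43.

n = 43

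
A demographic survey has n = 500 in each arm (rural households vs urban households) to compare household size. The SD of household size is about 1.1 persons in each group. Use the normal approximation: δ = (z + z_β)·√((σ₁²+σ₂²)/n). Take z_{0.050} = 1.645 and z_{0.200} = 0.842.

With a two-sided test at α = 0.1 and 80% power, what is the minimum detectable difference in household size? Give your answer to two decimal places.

δ = (z_{α/2} + z_β) · √((σ₁²+σ₂²)/n)
  = (1.645 + 0.842) · √(2.42/500)
  = 2.487 · √0.00484
  = 2.487 · 0.0696
  = 0.1730

Minimum detectable difference ≈ 0.17 persons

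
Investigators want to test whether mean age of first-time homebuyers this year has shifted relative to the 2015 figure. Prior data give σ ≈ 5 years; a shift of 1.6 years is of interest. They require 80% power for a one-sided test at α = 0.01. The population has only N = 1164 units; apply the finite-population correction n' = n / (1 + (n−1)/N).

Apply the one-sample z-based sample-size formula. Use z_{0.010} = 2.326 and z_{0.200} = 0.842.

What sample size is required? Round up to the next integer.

n = (z_α + z_β)² · σ² / δ²
  = (2.326 + 0.842)² · 5² / 1.6²
  = 10.0362 · 25 / 2.56
  = 98.01
Finite-population correction (N = 1164): 98.01 / (1 + (98.01 − 1)/1164) = 90.47.
Round up → n = 91.

n = 91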